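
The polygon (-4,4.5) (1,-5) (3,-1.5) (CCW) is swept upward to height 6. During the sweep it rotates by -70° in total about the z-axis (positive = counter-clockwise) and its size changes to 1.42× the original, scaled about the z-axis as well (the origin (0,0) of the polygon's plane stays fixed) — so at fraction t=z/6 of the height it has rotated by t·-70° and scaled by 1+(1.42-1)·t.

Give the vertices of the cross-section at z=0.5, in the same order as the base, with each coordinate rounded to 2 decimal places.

t = z/height = 0.5/6 = 0.0833333
s = 1 + (scale-1)·z/height = 1 + (1.42-1)·0.5/6 = 1.035000
θ = twist·z/height = -70°·0.5/6 = -5.8333° = -0.101811 rad
cos θ = 0.994822, sin θ = -0.101635 (intermediates below are computed at full precision and shown rounded to 5 d.p.)
v1: (-4,4.5) → rotate → (-3.52193,4.88324) → ×s → (-3.64520,5.05415) → (-3.65,5.05)
v2: (1,-5) → rotate → (0.48665,-5.07574) → ×s → (0.50368,-5.25339) → (0.50,-5.25)
v3: (3,-1.5) → rotate → (2.83201,-1.79714) → ×s → (2.93113,-1.86004) → (2.93,-1.86)

Cross-section at z=0.5: (-3.65,5.05) (0.50,-5.25) (2.93,-1.86)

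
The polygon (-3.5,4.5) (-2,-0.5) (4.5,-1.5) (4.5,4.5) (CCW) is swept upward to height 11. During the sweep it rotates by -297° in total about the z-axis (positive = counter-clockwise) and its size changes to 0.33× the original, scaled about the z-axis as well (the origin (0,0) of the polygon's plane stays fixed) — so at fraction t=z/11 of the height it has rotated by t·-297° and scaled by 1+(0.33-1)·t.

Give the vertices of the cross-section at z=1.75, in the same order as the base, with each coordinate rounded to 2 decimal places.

t = z/height = 1.75/11 = 0.159091
s = 1 + (scale-1)·z/height = 1 + (0.33-1)·1.75/11 = 0.893409
θ = twist·z/height = -297°·1.75/11 = -47.2500° = -0.824668 rad
cos θ = 0.678801, sin θ = -0.734323 (intermediates below are computed at full precision and shown rounded to 5 d.p.)
v1: (-3.5,4.5) → rotate → (0.92865,5.62473) → ×s → (0.82966,5.02519) → (0.83,5.03)
v2: (-2,-0.5) → rotate → (-1.72476,1.12924) → ×s → (-1.54092,1.00888) → (-1.54,1.01)
v3: (4.5,-1.5) → rotate → (1.95312,-4.32265) → ×s → (1.74493,-3.86190) → (1.74,-3.86)
v4: (4.5,4.5) → rotate → (6.35905,-0.24985) → ×s → (5.68124,-0.22322) → (5.68,-0.22)

Cross-section at z=1.75: (0.83,5.03) (-1.54,1.01) (1.74,-3.86) (5.68,-0.22)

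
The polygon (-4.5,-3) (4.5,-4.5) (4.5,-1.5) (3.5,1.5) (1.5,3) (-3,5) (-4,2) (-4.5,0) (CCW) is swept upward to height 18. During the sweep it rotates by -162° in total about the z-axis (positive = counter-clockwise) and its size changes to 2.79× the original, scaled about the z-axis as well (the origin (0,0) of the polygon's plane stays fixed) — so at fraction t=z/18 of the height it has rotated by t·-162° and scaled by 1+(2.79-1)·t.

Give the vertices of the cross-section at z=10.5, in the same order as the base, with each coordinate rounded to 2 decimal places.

t = z/height = 10.5/18 = 0.583333
s = 1 + (scale-1)·z/height = 1 + (2.79-1)·10.5/18 = 2.044167
θ = twist·z/height = -162°·10.5/18 = -94.5000° = -1.649336 rad
cos θ = -0.078459, sin θ = -0.996917 (intermediates below are computed at full precision and shown rounded to 5 d.p.)
v1: (-4.5,-3) → rotate → (-2.63769,4.72151) → ×s → (-5.39187,9.65154) → (-5.39,9.65)
v2: (4.5,-4.5) → rotate → (-4.83919,-4.13306) → ×s → (-9.89212,-8.44867) → (-9.89,-8.45)
v3: (4.5,-1.5) → rotate → (-1.84844,-4.36844) → ×s → (-3.77852,-8.92982) → (-3.78,-8.93)
v4: (3.5,1.5) → rotate → (1.22077,-3.60690) → ×s → (2.49546,-7.37310) → (2.50,-7.37)
v5: (1.5,3) → rotate → (2.87306,-1.73075) → ×s → (5.87302,-3.53795) → (5.87,-3.54)
v6: (-3,5) → rotate → (5.21996,2.59846) → ×s → (10.67048,5.31168) → (10.67,5.31)
v7: (-4,2) → rotate → (2.30767,3.83075) → ×s → (4.71726,7.83069) → (4.72,7.83)
v8: (-4.5,0) → rotate → (0.35307,4.48613) → ×s → (0.72173,9.17039) → (0.72,9.17)

Cross-section at z=10.5: (-5.39,9.65) (-9.89,-8.45) (-3.78,-8.93) (2.50,-7.37) (5.87,-3.54) (10.67,5.31) (4.72,7.83) (0.72,9.17)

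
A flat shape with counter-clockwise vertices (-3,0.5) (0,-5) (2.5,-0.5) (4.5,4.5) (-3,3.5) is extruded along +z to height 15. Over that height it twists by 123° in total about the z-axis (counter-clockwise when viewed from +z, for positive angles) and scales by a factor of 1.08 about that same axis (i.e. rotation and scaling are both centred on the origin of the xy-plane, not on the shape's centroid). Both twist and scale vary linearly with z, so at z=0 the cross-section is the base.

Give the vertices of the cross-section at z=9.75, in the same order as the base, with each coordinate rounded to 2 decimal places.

t = z/height = 9.75/15 = 0.65
s = 1 + (scale-1)·z/height = 1 + (1.08-1)·9.75/15 = 1.052000
θ = twist·z/height = 123°·9.75/15 = 79.9500° = 1.395391 rad
cos θ = 0.174508, sin θ = 0.984656 (intermediates below are computed at full precision and shown rounded to 5 d.p.)
v1: (-3,0.5) → rotate → (-1.01585,-2.86671) → ×s → (-1.06867,-3.01578) → (-1.07,-3.02)
v2: (0,-5) → rotate → (4.92328,-0.87254) → ×s → (5.17929,-0.91791) → (5.18,-0.92)
v3: (2.5,-0.5) → rotate → (0.92860,2.37439) → ×s → (0.97688,2.49785) → (0.98,2.50)
v4: (4.5,4.5) → rotate → (-3.64567,5.21624) → ×s → (-3.83524,5.48748) → (-3.84,5.49)
v5: (-3,3.5) → rotate → (-3.96982,-2.34319) → ×s → (-4.17625,-2.46504) → (-4.18,-2.47)

Cross-section at z=9.75: (-1.07,-3.02) (5.18,-0.92) (0.98,2.50) (-3.84,5.49) (-4.18,-2.47)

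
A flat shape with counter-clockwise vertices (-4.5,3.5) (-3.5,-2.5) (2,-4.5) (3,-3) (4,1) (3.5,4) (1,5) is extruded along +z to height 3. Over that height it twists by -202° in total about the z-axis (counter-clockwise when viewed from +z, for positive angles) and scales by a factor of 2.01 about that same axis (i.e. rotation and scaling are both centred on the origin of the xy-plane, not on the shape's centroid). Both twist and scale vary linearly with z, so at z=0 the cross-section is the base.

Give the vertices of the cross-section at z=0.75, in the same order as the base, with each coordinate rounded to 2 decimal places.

t = z/height = 0.75/3 = 0.25
s = 1 + (scale-1)·z/height = 1 + (2.01-1)·0.75/3 = 1.252500
θ = twist·z/height = -202°·0.75/3 = -50.5000° = -0.881391 rad
cos θ = 0.636078, sin θ = -0.771625 (intermediates below are computed at full precision and shown rounded to 5 d.p.)
v1: (-4.5,3.5) → rotate → (-0.16167,5.69858) → ×s → (-0.20249,7.13748) → (-0.20,7.14)
v2: (-3.5,-2.5) → rotate → (-4.15534,1.11049) → ×s → (-5.20456,1.39089) → (-5.20,1.39)
v3: (2,-4.5) → rotate → (-2.20015,-4.40560) → ×s → (-2.75569,-5.51802) → (-2.76,-5.52)
v4: (3,-3) → rotate → (-0.40664,-4.22311) → ×s → (-0.50932,-5.28944) → (-0.51,-5.29)
v5: (4,1) → rotate → (3.31594,-2.45042) → ×s → (4.15321,-3.06915) → (4.15,-3.07)
v6: (3.5,4) → rotate → (5.31277,-0.15637) → ×s → (6.65425,-0.19586) → (6.65,-0.20)
v7: (1,5) → rotate → (4.49420,2.40877) → ×s → (5.62899,3.01698) → (5.63,3.02)

Cross-section at z=0.75: (-0.20,7.14) (-5.20,1.39) (-2.76,-5.52) (-0.51,-5.29) (4.15,-3.07) (6.65,-0.20) (5.63,3.02)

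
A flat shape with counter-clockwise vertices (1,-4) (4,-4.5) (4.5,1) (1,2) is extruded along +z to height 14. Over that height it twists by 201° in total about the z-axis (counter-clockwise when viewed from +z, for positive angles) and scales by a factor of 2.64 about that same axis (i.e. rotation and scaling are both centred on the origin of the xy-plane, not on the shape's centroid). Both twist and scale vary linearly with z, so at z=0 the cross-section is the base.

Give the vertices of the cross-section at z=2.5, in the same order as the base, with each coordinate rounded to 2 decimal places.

Cross-section at z=2.5: (4.08,-3.43) (7.60,-1.68) (3.96,4.46) (-0.47,2.85)

t = z/height = 2.5/14 = 0.178571
s = 1 + (scale-1)·z/height = 1 + (2.64-1)·2.5/14 = 1.292857
θ = twist·z/height = 201°·2.5/14 = 35.8929° = 0.626449 rad
cos θ = 0.810115, sin θ = 0.586271 (intermediates below are computed at full precision and shown rounded to 5 d.p.)
v1: (1,-4) → rotate → (3.15520,-2.65419) → ×s → (4.07922,-3.43149) → (4.08,-3.43)
v2: (4,-4.5) → rotate → (5.87868,-1.30043) → ×s → (7.60029,-1.68127) → (7.60,-1.68)
v3: (4.5,1) → rotate → (3.05924,3.44834) → ×s → (3.95517,4.45821) → (3.96,4.46)
v4: (1,2) → rotate → (-0.36243,2.20650) → ×s → (-0.46857,2.85269) → (-0.47,2.85)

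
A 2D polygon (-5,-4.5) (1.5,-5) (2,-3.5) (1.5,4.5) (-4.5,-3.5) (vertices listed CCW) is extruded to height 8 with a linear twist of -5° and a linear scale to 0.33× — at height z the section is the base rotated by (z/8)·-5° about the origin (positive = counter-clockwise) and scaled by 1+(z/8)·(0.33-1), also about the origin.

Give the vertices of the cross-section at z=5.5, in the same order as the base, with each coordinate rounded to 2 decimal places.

Cross-section at z=5.5: (-2.84,-2.26) (0.65,-2.74) (0.96,-1.95) (0.95,2.37) (-2.54,-1.74)

t = z/height = 5.5/8 = 0.6875
s = 1 + (scale-1)·z/height = 1 + (0.33-1)·5.5/8 = 0.539375
θ = twist·z/height = -5°·5.5/8 = -3.4375° = -0.059996 rad
cos θ = 0.998201, sin θ = -0.059960 (intermediates below are computed at full precision and shown rounded to 5 d.p.)
v1: (-5,-4.5) → rotate → (-5.26082,-4.19211) → ×s → (-2.83756,-2.26112) → (-2.84,-2.26)
v2: (1.5,-5) → rotate → (1.19750,-5.08094) → ×s → (0.64590,-2.74053) → (0.65,-2.74)
v3: (2,-3.5) → rotate → (1.78654,-3.61362) → ×s → (0.96362,-1.94910) → (0.96,-1.95)
v4: (1.5,4.5) → rotate → (1.76712,4.40196) → ×s → (0.95314,2.37431) → (0.95,2.37)
v5: (-4.5,-3.5) → rotate → (-4.70176,-3.22388) → ×s → (-2.53601,-1.73888) → (-2.54,-1.74)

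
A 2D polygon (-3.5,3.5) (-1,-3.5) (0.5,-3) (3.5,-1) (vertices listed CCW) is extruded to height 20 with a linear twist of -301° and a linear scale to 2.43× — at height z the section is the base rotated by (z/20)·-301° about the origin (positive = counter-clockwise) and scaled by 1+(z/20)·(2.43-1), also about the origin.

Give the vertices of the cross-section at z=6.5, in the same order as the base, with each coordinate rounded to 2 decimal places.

t = z/height = 6.5/20 = 0.325
s = 1 + (scale-1)·z/height = 1 + (2.43-1)·6.5/20 = 1.464750
θ = twist·z/height = -301°·6.5/20 = -97.8250° = -1.707368 rad
cos θ = -0.136148, sin θ = -0.990689 (intermediates below are computed at full precision and shown rounded to 5 d.p.)
v1: (-3.5,3.5) → rotate → (3.94393,2.99089) → ×s → (5.77687,4.38091) → (5.78,4.38)
v2: (-1,-3.5) → rotate → (-3.33126,1.46721) → ×s → (-4.87947,2.14909) → (-4.88,2.15)
v3: (0.5,-3) → rotate → (-3.04014,-0.08690) → ×s → (-4.45304,-0.12729) → (-4.45,-0.13)
v4: (3.5,-1) → rotate → (-1.46721,-3.33126) → ×s → (-2.14909,-4.87947) → (-2.15,-4.88)

Cross-section at z=6.5: (5.78,4.38) (-4.88,2.15) (-4.45,-0.13) (-2.15,-4.88)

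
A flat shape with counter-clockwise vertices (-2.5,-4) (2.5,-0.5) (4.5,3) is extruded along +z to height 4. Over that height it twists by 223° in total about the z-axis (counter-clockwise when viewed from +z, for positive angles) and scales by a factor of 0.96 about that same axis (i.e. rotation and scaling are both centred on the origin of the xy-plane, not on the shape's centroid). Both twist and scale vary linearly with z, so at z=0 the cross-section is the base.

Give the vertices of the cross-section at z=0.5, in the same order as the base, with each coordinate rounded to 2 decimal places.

t = z/height = 0.5/4 = 0.125
s = 1 + (scale-1)·z/height = 1 + (0.96-1)·0.5/4 = 0.995000
θ = twist·z/height = 223°·0.5/4 = 27.8750° = 0.486511 rad
cos θ = 0.883970, sin θ = 0.467544 (intermediates below are computed at full precision and shown rounded to 5 d.p.)
v1: (-2.5,-4) → rotate → (-0.33975,-4.70474) → ×s → (-0.33805,-4.68122) → (-0.34,-4.68)
v2: (2.5,-0.5) → rotate → (2.44370,0.72688) → ×s → (2.43148,0.72324) → (2.43,0.72)
v3: (4.5,3) → rotate → (2.57523,4.75586) → ×s → (2.56236,4.73208) → (2.56,4.73)

Cross-section at z=0.5: (-0.34,-4.68) (2.43,0.72) (2.56,4.73)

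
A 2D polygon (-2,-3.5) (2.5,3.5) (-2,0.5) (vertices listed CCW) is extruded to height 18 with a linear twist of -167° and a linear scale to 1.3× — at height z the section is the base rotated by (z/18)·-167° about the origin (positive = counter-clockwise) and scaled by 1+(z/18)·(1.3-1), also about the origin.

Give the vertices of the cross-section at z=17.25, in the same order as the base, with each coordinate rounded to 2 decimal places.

Cross-section at z=17.25: (0.88,5.11) (-1.49,-5.33) (2.64,0.27)

t = z/height = 17.25/18 = 0.958333
s = 1 + (scale-1)·z/height = 1 + (1.3-1)·17.25/18 = 1.287500
θ = twist·z/height = -167°·17.25/18 = -160.0417° = -2.793254 rad
cos θ = -0.939941, sin θ = -0.341337 (intermediates below are computed at full precision and shown rounded to 5 d.p.)
v1: (-2,-3.5) → rotate → (0.68520,3.97247) → ×s → (0.88220,5.11455) → (0.88,5.11)
v2: (2.5,3.5) → rotate → (-1.15517,-4.14314) → ×s → (-1.48729,-5.33429) → (-1.49,-5.33)
v3: (-2,0.5) → rotate → (2.05055,0.21270) → ×s → (2.64008,0.27385) → (2.64,0.27)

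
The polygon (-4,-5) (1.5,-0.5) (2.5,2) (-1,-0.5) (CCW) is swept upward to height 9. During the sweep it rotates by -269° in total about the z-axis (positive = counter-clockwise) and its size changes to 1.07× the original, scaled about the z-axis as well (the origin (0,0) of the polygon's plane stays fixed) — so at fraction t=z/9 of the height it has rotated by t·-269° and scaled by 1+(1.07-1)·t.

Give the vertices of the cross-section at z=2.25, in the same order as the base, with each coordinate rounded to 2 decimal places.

t = z/height = 2.25/9 = 0.25
s = 1 + (scale-1)·z/height = 1 + (1.07-1)·2.25/9 = 1.017500
θ = twist·z/height = -269°·2.25/9 = -67.2500° = -1.173734 rad
cos θ = 0.386711, sin θ = -0.922201 (intermediates below are computed at full precision and shown rounded to 5 d.p.)
v1: (-4,-5) → rotate → (-6.15785,1.75525) → ×s → (-6.26561,1.78597) → (-6.27,1.79)
v2: (1.5,-0.5) → rotate → (0.11897,-1.57666) → ×s → (0.12105,-1.60425) → (0.12,-1.60)
v3: (2.5,2) → rotate → (2.81118,-1.53208) → ×s → (2.86037,-1.55889) → (2.86,-1.56)
v4: (-1,-0.5) → rotate → (-0.84781,0.72885) → ×s → (-0.86265,0.74160) → (-0.86,0.74)

Cross-section at z=2.25: (-6.27,1.79) (0.12,-1.60) (2.86,-1.56) (-0.86,0.74)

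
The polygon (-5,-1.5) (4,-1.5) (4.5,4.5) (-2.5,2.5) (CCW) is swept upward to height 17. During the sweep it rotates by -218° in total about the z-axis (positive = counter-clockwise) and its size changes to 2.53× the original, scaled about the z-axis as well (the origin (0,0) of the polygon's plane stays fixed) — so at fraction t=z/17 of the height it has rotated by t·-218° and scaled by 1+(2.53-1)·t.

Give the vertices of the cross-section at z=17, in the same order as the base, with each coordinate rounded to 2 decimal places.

Cross-section at z=17: (12.30,-4.80) (-5.64,9.22) (-15.98,-1.96) (1.09,-8.88)

t = z/height = 17/17 = 1
s = 1 + (scale-1)·z/height = 1 + (2.53-1)·17/17 = 2.530000
θ = twist·z/height = -218°·17/17 = -218.0000° = -3.804818 rad
cos θ = -0.788011, sin θ = 0.615661 (intermediates below are computed at full precision and shown rounded to 5 d.p.)
v1: (-5,-1.5) → rotate → (4.86355,-1.89629) → ×s → (12.30477,-4.79762) → (12.30,-4.80)
v2: (4,-1.5) → rotate → (-2.22855,3.64466) → ×s → (-5.63823,9.22099) → (-5.64,9.22)
v3: (4.5,4.5) → rotate → (-6.31653,-0.77557) → ×s → (-15.98081,-1.96220) → (-15.98,-1.96)
v4: (-2.5,2.5) → rotate → (0.43087,-3.50918) → ×s → (1.09011,-8.87823) → (1.09,-8.88)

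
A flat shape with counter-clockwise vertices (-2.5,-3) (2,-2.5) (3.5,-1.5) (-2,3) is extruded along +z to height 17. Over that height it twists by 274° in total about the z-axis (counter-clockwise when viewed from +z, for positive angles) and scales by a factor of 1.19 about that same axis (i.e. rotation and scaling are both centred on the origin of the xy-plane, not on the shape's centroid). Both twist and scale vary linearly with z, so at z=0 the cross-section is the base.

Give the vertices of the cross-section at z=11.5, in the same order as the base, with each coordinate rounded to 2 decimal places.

t = z/height = 11.5/17 = 0.676471
s = 1 + (scale-1)·z/height = 1 + (1.19-1)·11.5/17 = 1.128529
θ = twist·z/height = 274°·11.5/17 = 185.3529° = 3.235019 rad
cos θ = -0.995639, sin θ = -0.093291 (intermediates below are computed at full precision and shown rounded to 5 d.p.)
v1: (-2.5,-3) → rotate → (2.20923,3.22014) → ×s → (2.49318,3.63403) → (2.49,3.63)
v2: (2,-2.5) → rotate → (-2.22450,2.30252) → ×s → (-2.51042,2.59846) → (-2.51,2.60)
v3: (3.5,-1.5) → rotate → (-3.62467,1.16694) → ×s → (-4.09055,1.31693) → (-4.09,1.32)
v4: (-2,3) → rotate → (2.27115,-2.80034) → ×s → (2.56306,-3.16026) → (2.56,-3.16)

Cross-section at z=11.5: (2.49,3.63) (-2.51,2.60) (-4.09,1.32) (2.56,-3.16)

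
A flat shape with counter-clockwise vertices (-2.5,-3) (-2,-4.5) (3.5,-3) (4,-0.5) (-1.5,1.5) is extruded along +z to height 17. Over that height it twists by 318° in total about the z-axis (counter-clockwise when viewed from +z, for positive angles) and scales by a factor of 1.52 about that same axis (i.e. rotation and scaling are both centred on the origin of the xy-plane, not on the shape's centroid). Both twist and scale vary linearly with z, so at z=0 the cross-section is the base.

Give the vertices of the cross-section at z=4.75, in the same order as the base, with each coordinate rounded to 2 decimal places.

Cross-section at z=4.75: (3.38,-2.93) (5.11,-2.39) (3.52,3.94) (0.66,4.57) (-1.75,-1.68)

t = z/height = 4.75/17 = 0.279412
s = 1 + (scale-1)·z/height = 1 + (1.52-1)·4.75/17 = 1.145294
θ = twist·z/height = 318°·4.75/17 = 88.8529° = 1.550776 rad
cos θ = 0.020019, sin θ = 0.999800 (intermediates below are computed at full precision and shown rounded to 5 d.p.)
v1: (-2.5,-3) → rotate → (2.94935,-2.55955) → ×s → (3.37788,-2.93144) → (3.38,-2.93)
v2: (-2,-4.5) → rotate → (4.45906,-2.08968) → ×s → (5.10694,-2.39330) → (5.11,-2.39)
v3: (3.5,-3) → rotate → (3.06946,3.43924) → ×s → (3.51544,3.93894) → (3.52,3.94)
v4: (4,-0.5) → rotate → (0.57997,3.98919) → ×s → (0.66424,4.56879) → (0.66,4.57)
v5: (-1.5,1.5) → rotate → (-1.52973,-1.46967) → ×s → (-1.75199,-1.68321) → (-1.75,-1.68)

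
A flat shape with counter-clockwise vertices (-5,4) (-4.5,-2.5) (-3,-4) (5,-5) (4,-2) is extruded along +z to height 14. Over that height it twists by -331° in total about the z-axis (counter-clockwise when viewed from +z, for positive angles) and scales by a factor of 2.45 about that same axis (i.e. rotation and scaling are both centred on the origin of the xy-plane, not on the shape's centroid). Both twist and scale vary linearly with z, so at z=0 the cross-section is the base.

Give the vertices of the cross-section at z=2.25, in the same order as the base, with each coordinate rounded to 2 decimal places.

Cross-section at z=2.25: (0.26,7.89) (-5.79,2.60) (-6.17,0.01) (-1.24,-8.63) (0.98,-5.43)

t = z/height = 2.25/14 = 0.160714
s = 1 + (scale-1)·z/height = 1 + (2.45-1)·2.25/14 = 1.233036
θ = twist·z/height = -331°·2.25/14 = -53.1964° = -0.928453 rad
cos θ = 0.599074, sin θ = -0.800694 (intermediates below are computed at full precision and shown rounded to 5 d.p.)
v1: (-5,4) → rotate → (0.20741,6.39976) → ×s → (0.25574,7.89114) → (0.26,7.89)
v2: (-4.5,-2.5) → rotate → (-4.69757,2.10544) → ×s → (-5.79227,2.59608) → (-5.79,2.60)
v3: (-3,-4) → rotate → (-5.00000,0.00579) → ×s → (-6.16517,0.00714) → (-6.17,0.01)
v4: (5,-5) → rotate → (-1.00810,-6.99884) → ×s → (-1.24303,-8.62982) → (-1.24,-8.63)
v5: (4,-2) → rotate → (0.79491,-4.40092) → ×s → (0.98015,-5.42650) → (0.98,-5.43)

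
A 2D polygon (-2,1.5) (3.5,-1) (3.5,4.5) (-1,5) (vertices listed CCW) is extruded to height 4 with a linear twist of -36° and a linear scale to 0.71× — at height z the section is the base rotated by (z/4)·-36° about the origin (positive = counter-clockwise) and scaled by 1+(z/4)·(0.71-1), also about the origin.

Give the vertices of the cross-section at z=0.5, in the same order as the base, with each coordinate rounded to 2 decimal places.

t = z/height = 0.5/4 = 0.125
s = 1 + (scale-1)·z/height = 1 + (0.71-1)·0.5/4 = 0.963750
θ = twist·z/height = -36°·0.5/4 = -4.5000° = -0.078540 rad
cos θ = 0.996917, sin θ = -0.078459 (intermediates below are computed at full precision and shown rounded to 5 d.p.)
v1: (-2,1.5) → rotate → (-1.87615,1.65229) → ×s → (-1.80814,1.59240) → (-1.81,1.59)
v2: (3.5,-1) → rotate → (3.41075,-1.27152) → ×s → (3.28711,-1.22543) → (3.29,-1.23)
v3: (3.5,4.5) → rotate → (3.84228,4.21152) → ×s → (3.70299,4.05885) → (3.70,4.06)
v4: (-1,5) → rotate → (-0.60462,5.06305) → ×s → (-0.58270,4.87951) → (-0.58,4.88)

Cross-section at z=0.5: (-1.81,1.59) (3.29,-1.23) (3.70,4.06) (-0.58,4.88)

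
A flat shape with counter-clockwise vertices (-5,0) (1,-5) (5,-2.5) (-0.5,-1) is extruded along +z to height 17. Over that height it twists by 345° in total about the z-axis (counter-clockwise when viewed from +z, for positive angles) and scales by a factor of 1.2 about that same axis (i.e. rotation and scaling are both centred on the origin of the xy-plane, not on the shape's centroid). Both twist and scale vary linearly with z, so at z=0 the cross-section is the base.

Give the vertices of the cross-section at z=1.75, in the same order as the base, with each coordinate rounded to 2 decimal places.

Cross-section at z=1.75: (-4.15,-2.96) (3.80,-3.56) (5.64,0.89) (0.18,-1.13)

t = z/height = 1.75/17 = 0.102941
s = 1 + (scale-1)·z/height = 1 + (1.2-1)·1.75/17 = 1.020588
θ = twist·z/height = 345°·1.75/17 = 35.5147° = 0.619849 rad
cos θ = 0.813966, sin θ = 0.580912 (intermediates below are computed at full precision and shown rounded to 5 d.p.)
v1: (-5,0) → rotate → (-4.06983,-2.90456) → ×s → (-4.15362,-2.96436) → (-4.15,-2.96)
v2: (1,-5) → rotate → (3.71853,-3.48892) → ×s → (3.79508,-3.56075) → (3.80,-3.56)
v3: (5,-2.5) → rotate → (5.52211,0.86964) → ×s → (5.63580,0.88755) → (5.64,0.89)
v4: (-0.5,-1) → rotate → (0.17393,-1.10442) → ×s → (0.17751,-1.12716) → (0.18,-1.13)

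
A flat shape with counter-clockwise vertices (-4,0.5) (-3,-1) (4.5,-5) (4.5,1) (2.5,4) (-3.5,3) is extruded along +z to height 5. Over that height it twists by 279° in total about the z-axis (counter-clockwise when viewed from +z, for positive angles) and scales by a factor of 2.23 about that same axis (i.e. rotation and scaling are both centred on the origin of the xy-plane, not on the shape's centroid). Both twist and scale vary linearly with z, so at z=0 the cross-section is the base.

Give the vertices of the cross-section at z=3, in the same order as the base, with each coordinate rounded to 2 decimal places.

t = z/height = 3/5 = 0.6
s = 1 + (scale-1)·z/height = 1 + (2.23-1)·3/5 = 1.738000
θ = twist·z/height = 279°·3/5 = 167.4000° = 2.921681 rad
cos θ = -0.975917, sin θ = 0.218143 (intermediates below are computed at full precision and shown rounded to 5 d.p.)
v1: (-4,0.5) → rotate → (3.79460,-1.36053) → ×s → (6.59501,-2.36460) → (6.60,-2.36)
v2: (-3,-1) → rotate → (3.14589,0.32149) → ×s → (5.46756,0.55874) → (5.47,0.56)
v3: (4.5,-5) → rotate → (-3.30091,5.86123) → ×s → (-5.73698,10.18681) → (-5.74,10.19)
v4: (4.5,1) → rotate → (-4.60977,0.00573) → ×s → (-8.01178,0.00995) → (-8.01,0.01)
v5: (2.5,4) → rotate → (-3.31236,-3.35831) → ×s → (-5.75689,-5.83674) → (-5.76,-5.84)
v6: (-3.5,3) → rotate → (2.76128,-3.69125) → ×s → (4.79910,-6.41540) → (4.80,-6.42)

Cross-section at z=3: (6.60,-2.36) (5.47,0.56) (-5.74,10.19) (-8.01,0.01) (-5.76,-5.84) (4.80,-6.42)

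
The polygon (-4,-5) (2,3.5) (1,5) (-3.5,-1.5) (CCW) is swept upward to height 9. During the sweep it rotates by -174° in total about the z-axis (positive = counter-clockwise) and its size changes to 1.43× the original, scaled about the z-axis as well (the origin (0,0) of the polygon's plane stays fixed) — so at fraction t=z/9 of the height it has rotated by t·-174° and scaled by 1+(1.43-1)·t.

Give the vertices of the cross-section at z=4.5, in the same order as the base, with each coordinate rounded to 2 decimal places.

t = z/height = 4.5/9 = 0.5
s = 1 + (scale-1)·z/height = 1 + (1.43-1)·4.5/9 = 1.215000
θ = twist·z/height = -174°·4.5/9 = -87.0000° = -1.518436 rad
cos θ = 0.052336, sin θ = -0.998630 (intermediates below are computed at full precision and shown rounded to 5 d.p.)
v1: (-4,-5) → rotate → (-5.20249,3.73284) → ×s → (-6.32103,4.53540) → (-6.32,4.54)
v2: (2,3.5) → rotate → (3.59988,-1.81408) → ×s → (4.37385,-2.20411) → (4.37,-2.20)
v3: (1,5) → rotate → (5.04548,-0.73695) → ×s → (6.13026,-0.89539) → (6.13,-0.90)
v4: (-3.5,-1.5) → rotate → (-1.68112,3.41670) → ×s → (-2.04256,4.15129) → (-2.04,4.15)

Cross-section at z=4.5: (-6.32,4.54) (4.37,-2.20) (6.13,-0.90) (-2.04,4.15)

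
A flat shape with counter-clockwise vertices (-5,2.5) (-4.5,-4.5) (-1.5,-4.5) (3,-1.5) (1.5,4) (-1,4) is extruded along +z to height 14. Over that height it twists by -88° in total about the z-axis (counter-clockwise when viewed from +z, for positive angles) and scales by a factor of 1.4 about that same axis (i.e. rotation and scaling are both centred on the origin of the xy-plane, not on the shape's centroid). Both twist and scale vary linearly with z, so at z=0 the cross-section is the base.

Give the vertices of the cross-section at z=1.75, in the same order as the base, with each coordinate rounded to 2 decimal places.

t = z/height = 1.75/14 = 0.125
s = 1 + (scale-1)·z/height = 1 + (1.4-1)·1.75/14 = 1.050000
θ = twist·z/height = -88°·1.75/14 = -11.0000° = -0.191986 rad
cos θ = 0.981627, sin θ = -0.190809 (intermediates below are computed at full precision and shown rounded to 5 d.p.)
v1: (-5,2.5) → rotate → (-4.43111,3.40811) → ×s → (-4.65267,3.57852) → (-4.65,3.58)
v2: (-4.5,-4.5) → rotate → (-5.27596,-3.55868) → ×s → (-5.53976,-3.73662) → (-5.54,-3.74)
v3: (-1.5,-4.5) → rotate → (-2.33108,-4.13111) → ×s → (-2.44764,-4.33766) → (-2.45,-4.34)
v4: (3,-1.5) → rotate → (2.65867,-2.04487) → ×s → (2.79160,-2.14711) → (2.79,-2.15)
v5: (1.5,4) → rotate → (2.23568,3.64030) → ×s → (2.34746,3.82231) → (2.35,3.82)
v6: (-1,4) → rotate → (-0.21839,4.11732) → ×s → (-0.22931,4.32318) → (-0.23,4.32)

Cross-section at z=1.75: (-4.65,3.58) (-5.54,-3.74) (-2.45,-4.34) (2.79,-2.15) (2.35,3.82) (-0.23,4.32)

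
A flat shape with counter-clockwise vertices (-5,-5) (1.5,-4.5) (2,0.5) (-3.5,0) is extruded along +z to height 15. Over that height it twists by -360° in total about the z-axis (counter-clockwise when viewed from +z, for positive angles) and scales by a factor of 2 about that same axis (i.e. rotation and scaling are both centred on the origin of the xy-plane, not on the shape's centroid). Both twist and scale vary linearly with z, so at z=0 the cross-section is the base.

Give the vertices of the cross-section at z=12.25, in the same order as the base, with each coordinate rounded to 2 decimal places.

t = z/height = 12.25/15 = 0.816667
s = 1 + (scale-1)·z/height = 1 + (2-1)·12.25/15 = 1.816667
θ = twist·z/height = -360°·12.25/15 = -294.0000° = -5.131268 rad
cos θ = 0.406737, sin θ = 0.913545 (intermediates below are computed at full precision and shown rounded to 5 d.p.)
v1: (-5,-5) → rotate → (2.53404,-6.60141) → ×s → (4.60351,-11.99256) → (4.60,-11.99)
v2: (1.5,-4.5) → rotate → (4.72106,-0.46000) → ×s → (8.57659,-0.83566) → (8.58,-0.84)
v3: (2,0.5) → rotate → (0.35670,2.03046) → ×s → (0.64801,3.68867) → (0.65,3.69)
v4: (-3.5,0) → rotate → (-1.42358,-3.19741) → ×s → (-2.58617,-5.80863) → (-2.59,-5.81)

Cross-section at z=12.25: (4.60,-11.99) (8.58,-0.84) (0.65,3.69) (-2.59,-5.81)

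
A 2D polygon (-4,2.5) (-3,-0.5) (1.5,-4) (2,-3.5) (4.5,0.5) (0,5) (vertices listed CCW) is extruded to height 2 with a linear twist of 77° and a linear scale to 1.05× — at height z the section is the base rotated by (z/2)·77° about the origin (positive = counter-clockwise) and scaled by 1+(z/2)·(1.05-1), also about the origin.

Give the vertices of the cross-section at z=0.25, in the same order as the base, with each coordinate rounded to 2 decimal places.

Cross-section at z=0.25: (-4.39,1.81) (-2.89,-1.00) (2.16,-3.72) (2.57,-3.14) (4.38,1.25) (-0.84,4.96)

t = z/height = 0.25/2 = 0.125
s = 1 + (scale-1)·z/height = 1 + (1.05-1)·0.25/2 = 1.006250
θ = twist·z/height = 77°·0.25/2 = 9.6250° = 0.167988 rad
cos θ = 0.985923, sin θ = 0.167199 (intermediates below are computed at full precision and shown rounded to 5 d.p.)
v1: (-4,2.5) → rotate → (-4.36169,1.79601) → ×s → (-4.38895,1.80724) → (-4.39,1.81)
v2: (-3,-0.5) → rotate → (-2.87417,-0.99456) → ×s → (-2.89213,-1.00077) → (-2.89,-1.00)
v3: (1.5,-4) → rotate → (2.14768,-3.69289) → ×s → (2.16110,-3.71597) → (2.16,-3.72)
v4: (2,-3.5) → rotate → (2.55704,-3.11633) → ×s → (2.57302,-3.13581) → (2.57,-3.14)
v5: (4.5,0.5) → rotate → (4.35305,1.24536) → ×s → (4.38026,1.25314) → (4.38,1.25)
v6: (0,5) → rotate → (-0.83599,4.92962) → ×s → (-0.84122,4.96043) → (-0.84,4.96)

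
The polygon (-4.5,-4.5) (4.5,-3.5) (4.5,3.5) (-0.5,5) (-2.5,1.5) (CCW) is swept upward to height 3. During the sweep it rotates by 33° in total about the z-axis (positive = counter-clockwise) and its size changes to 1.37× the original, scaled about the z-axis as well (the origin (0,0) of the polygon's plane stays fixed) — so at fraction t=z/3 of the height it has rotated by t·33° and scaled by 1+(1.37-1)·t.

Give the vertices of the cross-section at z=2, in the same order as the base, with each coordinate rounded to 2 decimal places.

t = z/height = 2/3 = 0.666667
s = 1 + (scale-1)·z/height = 1 + (1.37-1)·2/3 = 1.246667
θ = twist·z/height = 33°·2/3 = 22.0000° = 0.383972 rad
cos θ = 0.927184, sin θ = 0.374607 (intermediates below are computed at full precision and shown rounded to 5 d.p.)
v1: (-4.5,-4.5) → rotate → (-2.48660,-5.85806) → ×s → (-3.09996,-7.30304) → (-3.10,-7.30)
v2: (4.5,-3.5) → rotate → (5.48345,-1.55941) → ×s → (6.83603,-1.94407) → (6.84,-1.94)
v3: (4.5,3.5) → rotate → (2.86120,4.93087) → ×s → (3.56697,6.14716) → (3.57,6.15)
v4: (-0.5,5) → rotate → (-2.33662,4.44862) → ×s → (-2.91299,5.54594) → (-2.91,5.55)
v5: (-2.5,1.5) → rotate → (-2.87987,0.45426) → ×s → (-3.59024,0.56631) → (-3.59,0.57)

Cross-section at z=2: (-3.10,-7.30) (6.84,-1.94) (3.57,6.15) (-2.91,5.55) (-3.59,0.57)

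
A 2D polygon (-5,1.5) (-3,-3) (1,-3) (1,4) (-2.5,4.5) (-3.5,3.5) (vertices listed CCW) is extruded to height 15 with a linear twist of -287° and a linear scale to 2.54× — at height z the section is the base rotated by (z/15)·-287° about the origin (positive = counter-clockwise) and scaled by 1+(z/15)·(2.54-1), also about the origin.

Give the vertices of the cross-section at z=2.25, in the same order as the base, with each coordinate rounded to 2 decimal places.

Cross-section at z=2.25: (-3.24,5.55) (-5.22,-0.18) (-1.62,-3.54) (4.26,2.76) (1.53,6.15) (-0.21,6.09)

t = z/height = 2.25/15 = 0.15
s = 1 + (scale-1)·z/height = 1 + (2.54-1)·2.25/15 = 1.231000
θ = twist·z/height = -287°·2.25/15 = -43.0500° = -0.751364 rad
cos θ = 0.730758, sin θ = -0.682636 (intermediates below are computed at full precision and shown rounded to 5 d.p.)
v1: (-5,1.5) → rotate → (-2.62984,4.50932) → ×s → (-3.23733,5.55097) → (-3.24,5.55)
v2: (-3,-3) → rotate → (-4.24018,-0.14437) → ×s → (-5.21967,-0.17771) → (-5.22,-0.18)
v3: (1,-3) → rotate → (-1.31715,-2.87491) → ×s → (-1.62141,-3.53902) → (-1.62,-3.54)
v4: (1,4) → rotate → (3.46130,2.24040) → ×s → (4.26086,2.75793) → (4.26,2.76)
v5: (-2.5,4.5) → rotate → (1.24497,4.99500) → ×s → (1.53256,6.14885) → (1.53,6.15)
v6: (-3.5,3.5) → rotate → (-0.16843,4.94688) → ×s → (-0.20733,6.08961) → (-0.21,6.09)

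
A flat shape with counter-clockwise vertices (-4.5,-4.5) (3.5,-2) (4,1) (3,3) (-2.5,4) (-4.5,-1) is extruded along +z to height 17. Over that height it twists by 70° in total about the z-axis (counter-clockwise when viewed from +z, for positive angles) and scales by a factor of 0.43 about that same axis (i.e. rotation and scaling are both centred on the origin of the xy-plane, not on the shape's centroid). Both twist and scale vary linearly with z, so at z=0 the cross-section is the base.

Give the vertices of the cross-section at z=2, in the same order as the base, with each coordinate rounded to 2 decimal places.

Cross-section at z=2: (-3.55,-4.76) (3.50,-1.38) (3.56,1.46) (2.37,3.17) (-2.84,3.36) (-4.02,-1.52)

t = z/height = 2/17 = 0.117647
s = 1 + (scale-1)·z/height = 1 + (0.43-1)·2/17 = 0.932941
θ = twist·z/height = 70°·2/17 = 8.2353° = 0.143733 rad
cos θ = 0.989688, sin θ = 0.143239 (intermediates below are computed at full precision and shown rounded to 5 d.p.)
v1: (-4.5,-4.5) → rotate → (-3.80902,-5.09817) → ×s → (-3.55359,-4.75629) → (-3.55,-4.76)
v2: (3.5,-2) → rotate → (3.75039,-1.47804) → ×s → (3.49889,-1.37893) → (3.50,-1.38)
v3: (4,1) → rotate → (3.81551,1.56264) → ×s → (3.55965,1.45785) → (3.56,1.46)
v4: (3,3) → rotate → (2.53935,3.39878) → ×s → (2.36906,3.17086) → (2.37,3.17)
v5: (-2.5,4) → rotate → (-3.04717,3.60066) → ×s → (-2.84283,3.35920) → (-2.84,3.36)
v6: (-4.5,-1) → rotate → (-4.31036,-1.63426) → ×s → (-4.02131,-1.52467) → (-4.02,-1.52)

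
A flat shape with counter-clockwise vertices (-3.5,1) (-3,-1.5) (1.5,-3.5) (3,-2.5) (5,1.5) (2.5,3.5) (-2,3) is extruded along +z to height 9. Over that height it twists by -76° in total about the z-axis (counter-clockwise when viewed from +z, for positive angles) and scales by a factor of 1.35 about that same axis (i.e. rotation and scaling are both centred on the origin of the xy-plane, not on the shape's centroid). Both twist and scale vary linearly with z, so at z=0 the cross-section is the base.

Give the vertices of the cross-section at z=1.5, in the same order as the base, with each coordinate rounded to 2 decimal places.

t = z/height = 1.5/9 = 0.166667
s = 1 + (scale-1)·z/height = 1 + (1.35-1)·1.5/9 = 1.058333
θ = twist·z/height = -76°·1.5/9 = -12.6667° = -0.221075 rad
cos θ = 0.975662, sin θ = -0.219279 (intermediates below are computed at full precision and shown rounded to 5 d.p.)
v1: (-3.5,1) → rotate → (-3.19554,1.74314) → ×s → (-3.38195,1.84482) → (-3.38,1.84)
v2: (-3,-1.5) → rotate → (-3.25590,-0.80566) → ×s → (-3.44583,-0.85265) → (-3.45,-0.85)
v3: (1.5,-3.5) → rotate → (0.69602,-3.74374) → ×s → (0.73662,-3.96212) → (0.74,-3.96)
v4: (3,-2.5) → rotate → (2.37879,-3.09699) → ×s → (2.51755,-3.27765) → (2.52,-3.28)
v5: (5,1.5) → rotate → (5.20723,0.36710) → ×s → (5.51098,0.38851) → (5.51,0.39)
v6: (2.5,3.5) → rotate → (3.20663,2.86662) → ×s → (3.39368,3.03384) → (3.39,3.03)
v7: (-2,3) → rotate → (-1.29349,3.36554) → ×s → (-1.36894,3.56187) → (-1.37,3.56)

Cross-section at z=1.5: (-3.38,1.84) (-3.45,-0.85) (0.74,-3.96) (2.52,-3.28) (5.51,0.39) (3.39,3.03) (-1.37,3.56)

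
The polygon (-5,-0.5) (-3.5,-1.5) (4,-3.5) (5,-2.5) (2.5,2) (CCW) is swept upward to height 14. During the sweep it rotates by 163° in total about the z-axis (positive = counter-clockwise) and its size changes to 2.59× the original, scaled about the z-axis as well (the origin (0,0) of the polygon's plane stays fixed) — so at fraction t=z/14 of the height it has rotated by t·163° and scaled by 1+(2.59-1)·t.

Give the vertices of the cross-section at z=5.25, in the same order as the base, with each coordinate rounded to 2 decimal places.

Cross-section at z=5.25: (-3.16,-7.37) (-0.60,-6.05) (7.98,2.89) (7.35,5.06) (-0.87,5.04)

t = z/height = 5.25/14 = 0.375
s = 1 + (scale-1)·z/height = 1 + (2.59-1)·5.25/14 = 1.596250
θ = twist·z/height = 163°·5.25/14 = 61.1250° = 1.066833 rad
cos θ = 0.482900, sin θ = 0.875675 (intermediates below are computed at full precision and shown rounded to 5 d.p.)
v1: (-5,-0.5) → rotate → (-1.97666,-4.61983) → ×s → (-3.15525,-7.37440) → (-3.16,-7.37)
v2: (-3.5,-1.5) → rotate → (-0.37664,-3.78921) → ×s → (-0.60121,-6.04853) → (-0.60,-6.05)
v3: (4,-3.5) → rotate → (4.99646,1.81255) → ×s → (7.97561,2.89328) → (7.98,2.89)
v4: (5,-2.5) → rotate → (4.60369,3.17113) → ×s → (7.34864,5.06191) → (7.35,5.06)
v5: (2.5,2) → rotate → (-0.54410,3.15499) → ×s → (-0.86852,5.03615) → (-0.87,5.04)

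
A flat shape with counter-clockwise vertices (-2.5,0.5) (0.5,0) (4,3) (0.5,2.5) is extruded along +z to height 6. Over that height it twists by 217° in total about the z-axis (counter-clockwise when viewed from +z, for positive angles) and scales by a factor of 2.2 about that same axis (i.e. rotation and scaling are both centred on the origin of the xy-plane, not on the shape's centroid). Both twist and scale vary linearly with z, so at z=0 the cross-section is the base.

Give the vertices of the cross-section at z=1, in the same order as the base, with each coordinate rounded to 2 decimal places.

Cross-section at z=1: (-2.78,-1.29) (0.48,0.35) (1.75,5.74) (-1.29,2.78)

t = z/height = 1/6 = 0.166667
s = 1 + (scale-1)·z/height = 1 + (2.2-1)·1/6 = 1.200000
θ = twist·z/height = 217°·1/6 = 36.1667° = 0.631227 rad
cos θ = 0.807304, sin θ = 0.590136 (intermediates below are computed at full precision and shown rounded to 5 d.p.)
v1: (-2.5,0.5) → rotate → (-2.31333,-1.07169) → ×s → (-2.77599,-1.28603) → (-2.78,-1.29)
v2: (0.5,0) → rotate → (0.40365,0.29507) → ×s → (0.48438,0.35408) → (0.48,0.35)
v3: (4,3) → rotate → (1.45881,4.78246) → ×s → (1.75057,5.73895) → (1.75,5.74)
v4: (0.5,2.5) → rotate → (-1.07169,2.31333) → ×s → (-1.28603,2.77599) → (-1.29,2.78)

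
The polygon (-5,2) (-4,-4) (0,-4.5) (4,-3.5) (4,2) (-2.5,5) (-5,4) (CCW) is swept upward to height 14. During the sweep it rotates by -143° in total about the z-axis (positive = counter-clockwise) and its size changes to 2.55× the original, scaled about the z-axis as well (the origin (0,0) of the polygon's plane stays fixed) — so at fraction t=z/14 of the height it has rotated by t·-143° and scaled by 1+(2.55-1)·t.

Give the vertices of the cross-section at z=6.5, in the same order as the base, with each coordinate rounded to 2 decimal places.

Cross-section at z=6.5: (-0.29,9.26) (-9.06,3.55) (-7.09,-3.10) (-2.76,-8.71) (5.91,-4.93) (6.16,7.38) (2.86,10.63)

t = z/height = 6.5/14 = 0.464286
s = 1 + (scale-1)·z/height = 1 + (2.55-1)·6.5/14 = 1.719643
θ = twist·z/height = -143°·6.5/14 = -66.3929° = -1.158774 rad
cos θ = 0.400463, sin θ = -0.916313 (intermediates below are computed at full precision and shown rounded to 5 d.p.)
v1: (-5,2) → rotate → (-0.16969,5.38249) → ×s → (-0.29181,9.25596) → (-0.29,9.26)
v2: (-4,-4) → rotate → (-5.26710,2.06340) → ×s → (-9.05754,3.54831) → (-9.06,3.55)
v3: (0,-4.5) → rotate → (-4.12341,-1.80208) → ×s → (-7.09079,-3.09894) → (-7.09,-3.10)
v4: (4,-3.5) → rotate → (-1.60524,-5.06687) → ×s → (-2.76044,-8.71321) → (-2.76,-8.71)
v5: (4,2) → rotate → (3.43448,-2.86432) → ×s → (5.90608,-4.92562) → (5.91,-4.93)
v6: (-2.5,5) → rotate → (3.58041,4.29310) → ×s → (6.15702,7.38260) → (6.16,7.38)
v7: (-5,4) → rotate → (1.66293,6.18342) → ×s → (2.85965,10.63327) → (2.86,10.63)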